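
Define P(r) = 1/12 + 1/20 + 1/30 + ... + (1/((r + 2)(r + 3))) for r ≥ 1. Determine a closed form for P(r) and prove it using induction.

We claim P(r) = r/(3(r + 3)) for all r ≥ 1.
Base case (r = 1): P(1) = 1/12, and the closed form gives 1/12. They agree.
Inductive step: assume the claim holds for r = m, so P(m) = m/(3(m + 3)).
Then P(m+1) = P(m) + (1/((m + 3)(m + 4))) = (m/(3(m + 3))) + (1/((m + 3)(m + 4))).
Simplifying, P(m+1) = (m + 1)/(3(m + 4)) = (m+1)/(3((m+1) + 3)),
which is the closed form with r = m+1.
By induction, the statement is established for all r ≥ 1.

P(r) = r/(3(r + 3))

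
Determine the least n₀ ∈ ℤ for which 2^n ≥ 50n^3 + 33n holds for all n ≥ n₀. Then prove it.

n₀ = 19

At n = 18: 262144 < 292194, so the inequality fails and n₀ ≥ 19. We prove 2^n ≥ 50n^3 + 33n for all n ≥ 19.
Base step (n = 19): 2^n = 524288 and 50n^3 + 33n = 343577, so 524288 ≥ 343577.
Suppose the result is true for n = p, so 2^p ≥ 50p^3 + 33p.
Then 2^(p + 1) = 2·(2^p) ≥ 2·(50p^3 + 33p).
Also, for p ≥ 19 we have 2·(50p^3 + 33p) ≥ 50(p+1)^3 + 33(p+1), since 2·(50p^3 + 33p) − (50(p+1)^3 + 33(p+1)) = 50p^3 - 150p^2 - 117p - 83, which is nonnegative for all p ≥ 19.
Combining, 2^(p + 1) ≥ 50(p+1)^3 + 33(p+1).
Hence, by induction on n, the claim holds for every n ≥ 19.
Hence the smallest such n₀ is 19.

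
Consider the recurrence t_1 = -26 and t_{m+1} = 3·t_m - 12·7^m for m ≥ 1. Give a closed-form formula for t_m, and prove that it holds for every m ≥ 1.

Computing the first terms: t_1 = -26, t_2 = -162, t_3 = -1074. This suggests t_m = -5·3^(m - 1) - 3·7^m.
Base step (m = 1): the formula gives -26 = -26 = t_1.
Inductive step: suppose the statement holds for some k ≥ 1, so t_k = -5·3^(k - 1) - 3·7^k.
Then t_{k+1} = 3·t_k - 12·7^k = 3·(-5·3^(k - 1) - 3·7^k) - 12·7^k = -5·3^k - 3·7^(k + 1) = -5·3^((k+1) - 1) - 3·7^(k+1),
which is the claimed formula at m = k+1.
Hence, by induction on m, the claim holds for every m ≥ 1.

t_m = -5·3^(m - 1) - 3·7^m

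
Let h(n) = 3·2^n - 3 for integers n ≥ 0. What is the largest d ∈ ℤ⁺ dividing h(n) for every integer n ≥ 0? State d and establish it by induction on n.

d = 3

Computing the first values: h(0) = 0 and h(1) = 3; gcd(0, 3) = 3, so d ≤ 3.
We prove 3 | 3·2^n - 3 for all n ≥ 0 by induction on n.
When n = 0: h(0) = 0 = 3·(0), so 3 | h(0).
Inductive step: assume the claim holds for n = i, i.e. 3 | h(i). Then
h(i+1) = 3·2^(i+1) - 3 = 2·(3·2^i - 3) + 3 = 2·h(i) + 3. The first term is divisible by 3 by the inductive hypothesis, and 3 is divisible by 3. Hence 3 | h(i+1).
Hence, by induction on n, the claim holds for every n ≥ 0.
Therefore the largest such d is 3.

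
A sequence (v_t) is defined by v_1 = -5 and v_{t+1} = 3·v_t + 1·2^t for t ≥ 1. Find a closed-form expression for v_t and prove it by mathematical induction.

v_t = -2^t - 3^t

Computing the first terms: v_1 = -5, v_2 = -13, v_3 = -35. This suggests v_t = -2^t - 3^t.
For the base case t = 1: the formula gives -5 = -5 = v_1.
For the inductive step, assume it holds for an arbitrary k ≥ 1, so v_k = -2^k - 3^k.
Then v_{k+1} = 3·v_k + 1·2^k = 3·(-2^k - 3^k) + 1·2^k = -2^(k + 1) - 3^(k + 1),
which is the claimed formula at t = k+1.
Hence, by induction on t, the claim holds for every t ≥ 1.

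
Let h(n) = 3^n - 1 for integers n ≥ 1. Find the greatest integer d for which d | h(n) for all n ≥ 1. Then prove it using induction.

d = 2

Computing the first values: h(1) = 2 and h(2) = 8; gcd(2, 8) = 2, so d ≤ 2.
We prove 2 | 3^n - 1 for all n ≥ 1 by induction on n.
Base step (n = 1): h(1) = 2 = 2·(1), so 2 | h(1).
Suppose the result is true for n = p, i.e. 2 | h(p). Then
3^{p+1} − 1^{p+1} = 3·3^p − 1·1^p = 3·(3^p − 1^p) + (2)·1^p. The first term is divisible by 2 by the inductive hypothesis, and the second term (2)·1^p is divisible by 2 since 2 | 2. Hence 2 | h(p+1).
This completes the induction.
Therefore the largest such d is 2.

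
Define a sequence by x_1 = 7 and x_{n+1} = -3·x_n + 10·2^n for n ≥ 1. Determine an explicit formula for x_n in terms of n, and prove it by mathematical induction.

Computing the first terms: x_1 = 7, x_2 = -1, x_3 = 43. This suggests x_n = -(-3)^n + 2^(n + 1).
Base case (n = 1): the formula gives 7 = 7 = x_1.
Inductive step: suppose the statement holds for some m ≥ 1, so x_m = -(-3)^m + 2^(m + 1).
Then x_{m+1} = -3·x_m + 10·2^m = -3·(-(-3)^m + 2^(m + 1)) + 10·2^m = -(-3)^(m + 1) + 2^(m + 2) = -(-3)^(m+1) + 2^((m+1) + 1),
which is the claimed formula at n = m+1.
By the principle of mathematical induction, the result holds for all n ≥ 1.

x_n = -(-3)^n + 2^(n + 1)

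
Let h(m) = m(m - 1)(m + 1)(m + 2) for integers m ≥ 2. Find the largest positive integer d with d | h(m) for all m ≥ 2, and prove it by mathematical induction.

Computing the first values: h(2) = 24 and h(3) = 120; gcd(24, 120) = 24, so d ≤ 24.
We prove 24 | m(m - 1)(m + 1)(m + 2) for all m ≥ 2 by induction on m.
Base step (m = 2): h(2) = 24 = 24·(1), so 24 | h(2).
For the inductive step, assume it holds for an arbitrary r ≥ 2, i.e. 24 | h(r). Then
h(r+1) − h(r) = r·(r+1)·(r+2)·(r+3) − (r-1)·r·(r+1)·(r+2) = r·(r+1)·(r+2)·[(r+3) − (r-1)] = 4·r·(r+1)·(r+2). The product of 3 consecutive integers is divisible by (3)! = 6, so h(r+1) − h(r) is divisible by 4·6 = 24. By the inductive hypothesis 24 | h(r), hence 24 | h(r+1).
This completes the induction.
Therefore the largest such d is 24.

d = 24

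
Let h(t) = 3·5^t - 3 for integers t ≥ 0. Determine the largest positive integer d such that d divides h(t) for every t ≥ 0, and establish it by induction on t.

Computing the first values: h(0) = 0 and h(1) = 12; gcd(0, 12) = 12, so d ≤ 12.
We prove 12 | 3·5^t - 3 for all t ≥ 0 by induction on t.
Base step (t = 0): h(0) = 0 = 12·(0), so 12 | h(0).
For the inductive step, assume it holds for an arbitrary r ≥ 0, i.e. 12 | h(r). Then
h(r+1) = 3·5^(r+1) - 3 = 5·(3·5^r - 3) + 12 = 5·h(r) + 12. The first term is divisible by 12 by the inductive hypothesis, and 12 is divisible by 12. Hence 12 | h(r+1).
This completes the induction.
Therefore the largest such d is 12.

d = 12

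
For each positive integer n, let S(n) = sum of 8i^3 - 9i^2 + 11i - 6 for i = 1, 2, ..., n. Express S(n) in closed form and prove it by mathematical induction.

We claim S(n) = n(2n - 1)(n^2 + n + 2) for all n ≥ 1.
Base step (n = 1): S(1) = 4, and the closed form gives 4. They agree.
Inductive step: suppose the statement holds for some i ≥ 1, so S(i) = i(2i^3 + i^2 + 3i - 2).
Then S(i+1) = S(i) + (8i^3 + 15i^2 + 17i + 4) = (i(2i^3 + i^2 + 3i - 2)) + (8i^3 + 15i^2 + 17i + 4).
Simplifying, S(i+1) = (i + 1)(2i + 1)(i^2 + 3i + 4) = (i+1)(2(i+1) - 1)((i+1)^2 + (i+1) + 2),
which is the closed form with n = i+1.
By induction, the statement is established for all n ≥ 1.

S(n) = n(2n - 1)(n^2 + n + 2)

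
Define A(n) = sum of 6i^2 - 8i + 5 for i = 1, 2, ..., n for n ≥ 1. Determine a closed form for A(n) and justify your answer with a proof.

We claim A(n) = n(2n^2 - n + 2) for all n ≥ 1.
Base case (n = 1): A(1) = 3, and the closed form gives 3. They agree.
Suppose the result is true for n = i, so A(i) = i(2i^2 - i + 2).
Then A(i+1) = A(i) + (6i^2 + 4i + 3) = (i(2i^2 - i + 2)) + (6i^2 + 4i + 3).
Simplifying, A(i+1) = (i + 1)(2i^2 + 3i + 3) = (i+1)(2(i+1)^2 - (i+1) + 2),
which is the closed form with n = i+1.
By induction, the statement is established for all n ≥ 1.

A(n) = n(2n^2 - n + 2)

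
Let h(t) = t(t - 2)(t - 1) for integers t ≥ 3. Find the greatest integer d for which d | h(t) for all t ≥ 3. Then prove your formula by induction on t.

Computing the first values: h(3) = 6 and h(4) = 24; gcd(6, 24) = 6, so d ≤ 6.
We prove 6 | t(t - 2)(t - 1) for all t ≥ 3 by induction on t.
For the base case t = 3: h(3) = 6 = 6·(1), so 6 | h(3).
For the inductive step, assume it holds for an arbitrary j ≥ 3, i.e. 6 | h(j). Then
h(j+1) − h(j) = (j-1)·j·(j+1) − (j-2)·(j-1)·j = (j-1)·j·[(j+1) − (j-2)] = 3·(j-1)·j. The product of 2 consecutive integers is divisible by (2)! = 2, so h(j+1) − h(j) is divisible by 3·2 = 6. By the inductive hypothesis 6 | h(j), hence 6 | h(j+1).
By the principle of mathematical induction, the result holds for all t ≥ 3.
Therefore the largest such d is 6.

d = 6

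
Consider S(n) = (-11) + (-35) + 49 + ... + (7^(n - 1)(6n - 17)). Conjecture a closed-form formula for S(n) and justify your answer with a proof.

We claim S(n) = 7^n(n - 3) + 3 for all n ≥ 1.
For the base case n = 1: S(1) = -11, and the closed form gives -11. They agree.
For the inductive step, assume it holds for an arbitrary m ≥ 1, so S(m) = 7^m(m - 3) + 3.
Then S(m+1) = S(m) + (7^m(6m - 11)) = (7^m(m - 3) + 3) + (7^m(6m - 11)).
Simplifying, S(m+1) = 7·7^m·m - 14·7^m + 3 = 7^(m+1)((m+1) - 3) + 3,
which is the closed form with n = m+1.
By induction, the statement is established for all n ≥ 1.

S(n) = 7^n(n - 3) + 3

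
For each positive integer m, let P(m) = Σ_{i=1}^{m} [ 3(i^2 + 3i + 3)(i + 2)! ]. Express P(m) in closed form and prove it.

We claim P(m) = (3m + 3)(m + 3)! - 18 for all m ≥ 1.
For the base case m = 1: P(1) = 126, and the closed form gives 126. They agree.
For the inductive step, assume it holds for an arbitrary i ≥ 1, so P(i) = (3i + 3)(i + 3)! - 18.
Then P(i+1) = P(i) + (3(i^2 + 5i + 7)(i + 3)!) = ((3i + 3)(i + 3)! - 18) + (3(i^2 + 5i + 7)(i + 3)!).
Simplifying, P(i+1) = (3(i+1) + 3)((i+1) + 3)! - 18,
which is the closed form with m = i+1.
Hence, by induction on m, the claim holds for every m ≥ 1.

P(m) = (3m + 3)(m + 3)! - 18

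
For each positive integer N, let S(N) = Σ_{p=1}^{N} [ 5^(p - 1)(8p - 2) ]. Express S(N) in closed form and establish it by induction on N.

S(N) = 5^N(2N - 1) + 1

We claim S(N) = 5^N(2N - 1) + 1 for all N ≥ 1.
For the base case N = 1: S(1) = 6, and the closed form gives 6. They agree.
Suppose the result is true for N = p, so S(p) = 5^p(2p - 1) + 1.
Then S(p+1) = S(p) + (5^p(8p + 6)) = (5^p(2p - 1) + 1) + (5^p(8p + 6)).
Simplifying, S(p+1) = 10·5^p·p + 5·5^p + 1 = 5^(p+1)(2(p+1) - 1) + 1,
which is the closed form with N = p+1.
This completes the induction.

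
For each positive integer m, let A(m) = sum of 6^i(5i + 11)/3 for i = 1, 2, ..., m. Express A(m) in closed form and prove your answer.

We claim A(m) = 2·6^m(m + 2) - 4 for all m ≥ 1.
For the base case m = 1: A(1) = 32, and the closed form gives 32. They agree.
Inductive step: suppose the statement holds for some i ≥ 1, so A(i) = 2·6^i(i + 2) - 4.
Then A(i+1) = A(i) + (6^i(10i + 32)) = (2·6^i(i + 2) - 4) + (6^i(10i + 32)).
Simplifying, A(i+1) = 12·6^i·i + 36·6^i - 4 = 2·6^(i+1)((i+1) + 2) - 4,
which is the closed form with m = i+1.
By induction, the statement is established for all m ≥ 1.

A(m) = 2·6^m(m + 2) - 4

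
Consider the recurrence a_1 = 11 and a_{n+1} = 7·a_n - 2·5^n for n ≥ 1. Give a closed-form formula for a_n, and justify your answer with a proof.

a_n = 5^n + 6·7^(n - 1)

Computing the first terms: a_1 = 11, a_2 = 67, a_3 = 419. This suggests a_n = 5^n + 6·7^(n - 1).
Base case (n = 1): the formula gives 11 = 11 = a_1.
Inductive step: assume the claim holds for n = j, so a_j = 5^j + 6·7^(j - 1).
Then a_{j+1} = 7·a_j - 2·5^j = 7·(5^j + 6·7^(j - 1)) - 2·5^j = 5^(j + 1) + 6·7^j = 5^(j+1) + 6·7^((j+1) - 1),
which is the claimed formula at n = j+1.
This completes the induction.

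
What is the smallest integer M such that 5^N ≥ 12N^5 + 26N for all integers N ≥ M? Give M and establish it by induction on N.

At N = 8: 390625 < 393424, so the inequality fails and M ≥ 9. We prove 5^N ≥ 12N^5 + 26N for all N ≥ 9.
For the base case N = 9: 5^N = 1953125 and 12N^5 + 26N = 708822, so 1953125 ≥ 708822.
Inductive step: assume the claim holds for N = j, so 5^j ≥ 12j^5 + 26j.
Then 5^(j + 1) = 5·(5^j) ≥ 5·(12j^5 + 26j).
Also, for j ≥ 9 we have 5·(12j^5 + 26j) ≥ 12(j+1)^5 + 26(j+1), since 5·(12j^5 + 26j) − (12(j+1)^5 + 26(j+1)) = 48j^5 - 60j^4 - 120j^3 - 120j^2 + 44j - 38, which is nonnegative for all j ≥ 9.
Combining, 5^(j + 1) ≥ 12(j+1)^5 + 26(j+1).
Hence, by induction on N, the claim holds for every N ≥ 9.
Hence the smallest such M is 9.

M = 9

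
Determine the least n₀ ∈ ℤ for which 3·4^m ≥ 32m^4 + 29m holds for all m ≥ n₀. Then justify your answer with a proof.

At m = 7: 49152 < 77035, so the inequality fails and n₀ ≥ 8. We prove 3·4^m ≥ 32m^4 + 29m for all m ≥ 8.
Base step (m = 8): 3·4^m = 196608 and 32m^4 + 29m = 131304, so 196608 ≥ 131304.
Inductive step: assume the claim holds for m = p, so 3·4^p ≥ 32p^4 + 29p.
Then 3·4^(p + 1) = 4·(3·4^p) ≥ 4·(32p^4 + 29p).
Also, for p ≥ 8 we have 4·(32p^4 + 29p) ≥ 32(p+1)^4 + 29(p+1), since 4·(32p^4 + 29p) − (32(p+1)^4 + 29(p+1)) = 96p^4 - 128p^3 - 192p^2 - 41p - 61, which is nonnegative for all p ≥ 8.
Combining, 3·4^(p + 1) ≥ 32(p+1)^4 + 29(p+1).
By the principle of mathematical induction, the result holds for all m ≥ 8.
Hence the smallest such n₀ is 8.

n₀ = 8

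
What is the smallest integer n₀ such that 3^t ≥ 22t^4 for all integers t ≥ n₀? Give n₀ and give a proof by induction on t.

At t = 11: 177147 < 322102, so the inequality fails and n₀ ≥ 12. We prove 3^t ≥ 22t^4 for all t ≥ 12.
When t = 12: 3^t = 531441 and 22t^4 = 456192, so 531441 ≥ 456192.
For the inductive step, assume it holds for an arbitrary m ≥ 12, so 3^m ≥ 22m^4.
Then 3^(m + 1) = 3·(3^m) ≥ 3·(22m^4).
Also, for m ≥ 12 we have 3·(22m^4) ≥ 22(m+1)^4, since 3 ≥ (1 + 1/m)^4 for all m ≥ 12.
Combining, 3^(m + 1) ≥ 22(m+1)^4.
By the principle of mathematical induction, the result holds for all t ≥ 12.
Hence the smallest such n₀ is 12.

n₀ = 12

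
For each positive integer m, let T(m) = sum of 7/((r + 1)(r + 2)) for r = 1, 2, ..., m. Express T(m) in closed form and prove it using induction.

T(m) = 7m/(2(m + 2))

We claim T(m) = 7m/(2(m + 2)) for all m ≥ 1.
For the base case m = 1: T(1) = 7/6, and the closed form gives 7/6. They agree.
Inductive step: suppose the statement holds for some r ≥ 1, so T(r) = 7r/(2(r + 2)).
Then T(r+1) = T(r) + (7/((r + 2)(r + 3))) = (7r/(2(r + 2))) + (7/((r + 2)(r + 3))).
Simplifying, T(r+1) = 7(r + 1)/(2(r + 3)) = 7(r+1)/(2((r+1) + 2)),
which is the closed form with m = r+1.
Hence, by induction on m, the claim holds for every m ≥ 1.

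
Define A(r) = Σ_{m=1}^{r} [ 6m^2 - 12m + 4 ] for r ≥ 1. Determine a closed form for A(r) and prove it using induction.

We claim A(r) = r(2r^2 - 3r - 1) for all r ≥ 1.
When r = 1: A(1) = -2, and the closed form gives -2. They agree.
Inductive step: assume the claim holds for r = m, so A(m) = m(2m^2 - 3m - 1).
Then A(m+1) = A(m) + (6m^2 - 2) = (m(2m^2 - 3m - 1)) + (6m^2 - 2).
Simplifying, A(m+1) = (m + 1)(2m^2 + m - 2) = (m+1)(2(m+1)^2 - 3(m+1) - 1),
which is the closed form with r = m+1.
Hence, by induction on r, the claim holds for every r ≥ 1.

A(r) = r(2r^2 - 3r - 1)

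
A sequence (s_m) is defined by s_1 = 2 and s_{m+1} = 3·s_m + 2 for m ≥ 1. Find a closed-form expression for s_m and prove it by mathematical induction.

s_m = 3^m - 1

Computing the first terms: s_1 = 2, s_2 = 8, s_3 = 26. This suggests s_m = 3^m - 1.
Base case (m = 1): the formula gives 2 = 2 = s_1.
Inductive step: suppose the statement holds for some r ≥ 1, so s_r = 3^r - 1.
Then s_{r+1} = 3·s_r + 2 = 3·(3^r - 1) + 2 = 3^(r + 1) - 1,
which is the claimed formula at m = r+1.
By the principle of mathematical induction, the result holds for all m ≥ 1.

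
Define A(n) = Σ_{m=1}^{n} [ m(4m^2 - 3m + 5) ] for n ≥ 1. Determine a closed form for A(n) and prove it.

We claim A(n) = n(n + 1)(n^2 + 2) for all n ≥ 1.
Base step (n = 1): A(1) = 6, and the closed form gives 6. They agree.
Inductive step: assume the claim holds for n = m, so A(m) = m(m^3 + m^2 + 2m + 2).
Then A(m+1) = A(m) + ((m + 1)(-3m + 4(m + 1)^2 + 2)) = (m(m^3 + m^2 + 2m + 2)) + ((m + 1)(-3m + 4(m + 1)^2 + 2)).
Simplifying, A(m+1) = (m + 1)(m + 2)(m^2 + 2m + 3) = (m+1)((m+1) + 1)((m+1)^2 + 2),
which is the closed form with n = m+1.
Hence, by induction on n, the claim holds for every n ≥ 1.

A(n) = n(n + 1)(n^2 + 2)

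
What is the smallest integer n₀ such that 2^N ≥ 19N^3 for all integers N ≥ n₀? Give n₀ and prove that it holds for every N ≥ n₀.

n₀ = 17

At N = 16: 65536 < 77824, so the inequality fails and n₀ ≥ 17. We prove 2^N ≥ 19N^3 for all N ≥ 17.
Base case (N = 17): 2^N = 131072 and 19N^3 = 93347, so 131072 ≥ 93347.
Inductive step: suppose the statement holds for some k ≥ 17, so 2^k ≥ 19k^3.
Then 2^(k + 1) = 2·(2^k) ≥ 2·(19k^3).
Also, for k ≥ 17 we have 2·(19k^3) ≥ 19(k+1)^3, since 2 ≥ (1 + 1/k)^3 for all k ≥ 17.
Combining, 2^(k + 1) ≥ 19(k+1)^3.
Hence, by induction on N, the claim holds for every N ≥ 17.
Hence the smallest such n₀ is 17.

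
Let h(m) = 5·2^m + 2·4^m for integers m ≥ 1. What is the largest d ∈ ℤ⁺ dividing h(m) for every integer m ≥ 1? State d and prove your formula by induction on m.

d = 2

Computing the first values: h(1) = 18 and h(2) = 52; gcd(18, 52) = 2, so d ≤ 2.
We prove 2 | 5·2^m + 2·4^m for all m ≥ 1 by induction on m.
Base step (m = 1): h(1) = 18 = 2·(9), so 2 | h(1).
For the inductive step, assume it holds for an arbitrary j ≥ 1, i.e. 2 | h(j). Then
h(j+1) − 4·h(j) = (5·2^(j+1) + 2·4^(j+1)) − 4·(5·2^j + 2·4^j) = (5)·2^j·(2 − 4) = (-10)·2^j. Since 2 | h(j) by the inductive hypothesis, 2 | 4·h(j); and 2 | -10 since -10 = 2·-5. Therefore 2 | h(j+1).
This completes the induction.
Therefore the largest such d is 2.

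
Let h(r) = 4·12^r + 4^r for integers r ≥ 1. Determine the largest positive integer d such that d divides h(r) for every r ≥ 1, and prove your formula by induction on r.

d = 4

Computing the first values: h(1) = 52 and h(2) = 592; gcd(52, 592) = 4, so d ≤ 4.
We prove 4 | 4·12^r + 4^r for all r ≥ 1 by induction on r.
When r = 1: h(1) = 52 = 4·(13), so 4 | h(1).
Inductive step: assume the claim holds for r = p, i.e. 4 | h(p). Then
h(p+1) − 12·h(p) = (4·12^(p+1) + 4^(p+1)) − 12·(4·12^p + 4^p) = (1)·4^p·(4 − 12) = (-8)·4^p. Since 4 | h(p) by the inductive hypothesis, 4 | 12·h(p); and 4 | -8 since -8 = 4·-2. Therefore 4 | h(p+1).
By the principle of mathematical induction, the result holds for all r ≥ 1.
Therefore the largest such d is 4.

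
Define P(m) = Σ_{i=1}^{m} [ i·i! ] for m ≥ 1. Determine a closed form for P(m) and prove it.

We claim P(m) = (m + 1)! - 1 for all m ≥ 1.
Base case (m = 1): P(1) = 1, and the closed form gives 1. They agree.
Inductive step: assume the claim holds for m = i, so P(i) = (i + 1)! - 1.
Then P(i+1) = P(i) + ((i + 1)(i + 1)!) = ((i + 1)! - 1) + ((i + 1)(i + 1)!).
Simplifying, P(i+1) = ((i+1) + 1)! - 1,
which is the closed form with m = i+1.
This completes the induction.

P(m) = (m + 1)! - 1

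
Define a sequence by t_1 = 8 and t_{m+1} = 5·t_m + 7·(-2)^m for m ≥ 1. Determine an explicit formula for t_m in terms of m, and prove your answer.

t_m = -(-2)^m + 6·5^(m - 1)

Computing the first terms: t_1 = 8, t_2 = 26, t_3 = 158. This suggests t_m = -(-2)^m + 6·5^(m - 1).
Base case (m = 1): the formula gives 8 = 8 = t_1.
Inductive step: assume the claim holds for m = i, so t_i = -(-2)^i + 6·5^(i - 1).
Then t_{i+1} = 5·t_i + 7·(-2)^i = 5·(-(-2)^i + 6·5^(i - 1)) + 7·(-2)^i = -(-2)^(i + 1) + 6·5^i = -(-2)^(i+1) + 6·5^((i+1) - 1),
which is the claimed formula at m = i+1.
By the principle of mathematical induction, the result holds for all m ≥ 1.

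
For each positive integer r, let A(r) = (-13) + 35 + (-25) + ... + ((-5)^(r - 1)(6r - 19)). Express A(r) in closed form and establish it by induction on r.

We claim A(r) = (-5)^r(-r + 3) - 3 for all r ≥ 1.
When r = 1: A(1) = -13, and the closed form gives -13. They agree.
Suppose the result is true for r = k, so A(k) = (-5)^k(-k + 3) - 3.
Then A(k+1) = A(k) + ((-5)^k(6k - 13)) = ((-5)^k(-k + 3) - 3) + ((-5)^k(6k - 13)).
Simplifying, A(k+1) = 5(-5)^k·k - 10(-5)^k - 3 = (-5)^(k+1)(-(k+1) + 3) - 3,
which is the closed form with r = k+1.
Hence, by induction on r, the claim holds for every r ≥ 1.

A(r) = (-5)^r(-r + 3) - 3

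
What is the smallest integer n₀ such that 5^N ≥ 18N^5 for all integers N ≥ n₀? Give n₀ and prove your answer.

At N = 8: 390625 < 589824, so the inequality fails and n₀ ≥ 9. We prove 5^N ≥ 18N^5 for all N ≥ 9.
Base case (N = 9): 5^N = 1953125 and 18N^5 = 1062882, so 1953125 ≥ 1062882.
For the inductive step, assume it holds for an arbitrary k ≥ 9, so 5^k ≥ 18k^5.
Then 5^(k + 1) = 5·(5^k) ≥ 5·(18k^5).
Also, for k ≥ 9 we have 5·(18k^5) ≥ 18(k+1)^5, since 5 ≥ (1 + 1/k)^5 for all k ≥ 9.
Combining, 5^(k + 1) ≥ 18(k+1)^5.
By the principle of mathematical induction, the result holds for all N ≥ 9.
Hence the smallest such n₀ is 9.

n₀ = 9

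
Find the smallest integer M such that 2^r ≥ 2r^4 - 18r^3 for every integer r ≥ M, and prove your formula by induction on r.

M = 16

At r = 15: 32768 < 40500, so the inequality fails and M ≥ 16. We prove 2^r ≥ 2r^4 - 18r^3 for all r ≥ 16.
For the base case r = 16: 2^r = 65536 and 2r^4 - 18r^3 = 57344, so 65536 ≥ 57344.
Inductive step: assume the claim holds for r = m, so 2^m ≥ 2m^4 - 18m^3.
Then 2^(m + 1) = 2·(2^m) ≥ 2·(2m^4 - 18m^3).
Also, for m ≥ 16 we have 2·(2m^4 - 18m^3) ≥ 2(m+1)^4 - 18(m+1)^3, since 2·(2m^4 - 18m^3) − (2(m+1)^4 - 18(m+1)^3) = 2m^4 - 26m^3 + 42m^2 + 46m + 16, which is nonnegative for all m ≥ 16.
Combining, 2^(m + 1) ≥ 2(m+1)^4 - 18(m+1)^3.
This completes the induction.
Hence the smallest such M is 16.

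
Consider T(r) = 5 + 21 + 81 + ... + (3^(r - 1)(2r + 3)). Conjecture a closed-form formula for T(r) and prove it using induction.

T(r) = 3^r(r + 1) - 1

We claim T(r) = 3^r(r + 1) - 1 for all r ≥ 1.
Base case (r = 1): T(1) = 5, and the closed form gives 5. They agree.
Suppose the result is true for r = p, so T(p) = 3^p(p + 1) - 1.
Then T(p+1) = T(p) + (3^p(2p + 5)) = (3^p(p + 1) - 1) + (3^p(2p + 5)).
Simplifying, T(p+1) = 3·3^p·p + 6·3^p - 1 = 3^(p+1)((p+1) + 1) - 1,
which is the closed form with r = p+1.
Hence, by induction on r, the claim holds for every r ≥ 1.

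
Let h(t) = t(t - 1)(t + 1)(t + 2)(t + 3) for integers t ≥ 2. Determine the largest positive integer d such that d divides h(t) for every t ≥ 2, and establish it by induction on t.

d = 120

Computing the first values: h(2) = 120 and h(3) = 720; gcd(120, 720) = 120, so d ≤ 120.
We prove 120 | t(t - 1)(t + 1)(t + 2)(t + 3) for all t ≥ 2 by induction on t.
Base step (t = 2): h(2) = 120 = 120·(1), so 120 | h(2).
Suppose the result is true for t = p, i.e. 120 | h(p). Then
h(p+1) − h(p) = p·(p+1)·(p+2)·(p+3)·(p+4) − (p-1)·p·(p+1)·(p+2)·(p+3) = p·(p+1)·(p+2)·(p+3)·[(p+4) − (p-1)] = 5·p·(p+1)·(p+2)·(p+3). The product of 4 consecutive integers is divisible by (4)! = 24, so h(p+1) − h(p) is divisible by 5·24 = 120. By the inductive hypothesis 120 | h(p), hence 120 | h(p+1).
This completes the induction.
Therefore the largest such d is 120.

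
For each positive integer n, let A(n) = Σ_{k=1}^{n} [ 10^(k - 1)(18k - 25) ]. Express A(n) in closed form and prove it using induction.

A(n) = 10^n(2n - 3) + 3

We claim A(n) = 10^n(2n - 3) + 3 for all n ≥ 1.
Base case (n = 1): A(1) = -7, and the closed form gives -7. They agree.
For the inductive step, assume it holds for an arbitrary k ≥ 1, so A(k) = 10^k(2k - 3) + 3.
Then A(k+1) = A(k) + (10^k(18k - 7)) = (10^k(2k - 3) + 3) + (10^k(18k - 7)).
Simplifying, A(k+1) = 20·10^k·k - 10·10^k + 3 = 10^(k+1)(2(k+1) - 3) + 3,
which is the closed form with n = k+1.
This completes the induction.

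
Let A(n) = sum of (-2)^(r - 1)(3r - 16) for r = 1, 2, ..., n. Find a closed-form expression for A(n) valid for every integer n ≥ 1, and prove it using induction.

We claim A(n) = (-2)^n(-n + 5) - 5 for all n ≥ 1.
When n = 1: A(1) = -13, and the closed form gives -13. They agree.
For the inductive step, assume it holds for an arbitrary r ≥ 1, so A(r) = (-2)^r(-r + 5) - 5.
Then A(r+1) = A(r) + ((-2)^r(3r - 13)) = ((-2)^r(-r + 5) - 5) + ((-2)^r(3r - 13)).
Simplifying, A(r+1) = -(-2)^(r + 1)r + (-2)^(r + 3) - 5 = (-2)^(r+1)(-(r+1) + 5) - 5,
which is the closed form with n = r+1.
By the principle of mathematical induction, the result holds for all n ≥ 1.

A(n) = (-2)^n(-n + 5) - 5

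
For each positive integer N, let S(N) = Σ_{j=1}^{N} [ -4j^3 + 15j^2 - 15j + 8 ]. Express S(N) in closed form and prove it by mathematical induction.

We claim S(N) = -N(N - 3)(N^2 + 1) for all N ≥ 1.
For the base case N = 1: S(1) = 4, and the closed form gives 4. They agree.
Inductive step: assume the claim holds for N = j, so S(j) = j(-j^3 + 3j^2 - j + 3).
Then S(j+1) = S(j) + (-4j^3 + 3j^2 + 3j + 4) = (j(-j^3 + 3j^2 - j + 3)) + (-4j^3 + 3j^2 + 3j + 4).
Simplifying, S(j+1) = -(j - 2)(j + 1)(j^2 + 2j + 2) = -(j+1)((j+1) - 3)((j+1)^2 + 1),
which is the closed form with N = j+1.
This completes the induction.

S(N) = -N(N - 3)(N^2 + 1)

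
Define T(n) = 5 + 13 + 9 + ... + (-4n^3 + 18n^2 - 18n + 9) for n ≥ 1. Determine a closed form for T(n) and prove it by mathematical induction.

We claim T(n) = -n(n^3 - 4n^2 + n - 3) for all n ≥ 1.
Base step (n = 1): T(1) = 5, and the closed form gives 5. They agree.
Inductive step: suppose the statement holds for some i ≥ 1, so T(i) = i(-i^3 + 4i^2 - i + 3).
Then T(i+1) = T(i) + (-4i^3 + 6i^2 + 6i + 5) = (i(-i^3 + 4i^2 - i + 3)) + (-4i^3 + 6i^2 + 6i + 5).
Simplifying, T(i+1) = -(i + 1)(i^3 - i^2 - 4i - 5) = -(i+1)((i+1)^3 - 4(i+1)^2 + (i+1) - 3),
which is the closed form with n = i+1.
Hence, by induction on n, the claim holds for every n ≥ 1.

T(n) = -n(n^3 - 4n^2 + n - 3)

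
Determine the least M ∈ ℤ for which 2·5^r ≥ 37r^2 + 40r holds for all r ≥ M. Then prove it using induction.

M = 4

At r = 3: 250 < 453, so the inequality fails and M ≥ 4. We prove 2·5^r ≥ 37r^2 + 40r for all r ≥ 4.
Base case (r = 4): 2·5^r = 1250 and 37r^2 + 40r = 752, so 1250 ≥ 752.
Suppose the result is true for r = p, so 2·5^p ≥ 37p^2 + 40p.
Then 2·5^(p + 1) = 5·(2·5^p) ≥ 5·(37p^2 + 40p).
Also, for p ≥ 4 we have 5·(37p^2 + 40p) ≥ 37(p+1)^2 + 40(p+1), since 5·(37p^2 + 40p) − (37(p+1)^2 + 40(p+1)) = 148p^2 + 86p - 77, which is nonnegative for all p ≥ 4.
Combining, 2·5^(p + 1) ≥ 37(p+1)^2 + 40(p+1).
This completes the induction.
Hence the smallest such M is 4.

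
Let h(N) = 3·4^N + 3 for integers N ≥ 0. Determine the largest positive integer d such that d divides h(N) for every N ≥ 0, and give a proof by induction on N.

d = 3

Computing the first values: h(0) = 6 and h(1) = 15; gcd(6, 15) = 3, so d ≤ 3.
We prove 3 | 3·4^N + 3 for all N ≥ 0 by induction on N.
When N = 0: h(0) = 6 = 3·(2), so 3 | h(0).
Inductive step: assume the claim holds for N = i, i.e. 3 | h(i). Then
h(i+1) = 3·4^(i+1) + 3 = 4·(3·4^i + 3) - 9 = 4·h(i) - 9. The first term is divisible by 3 by the inductive hypothesis, and -9 is divisible by 3. Hence 3 | h(i+1).
By induction, the statement is established for all N ≥ 0.
Therefore the largest such d is 3.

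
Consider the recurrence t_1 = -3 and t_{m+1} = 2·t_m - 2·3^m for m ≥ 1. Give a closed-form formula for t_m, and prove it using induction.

Computing the first terms: t_1 = -3, t_2 = -12, t_3 = -42. This suggests t_m = 3·2^(m - 1) - 2·3^m.
When m = 1: the formula gives -3 = -3 = t_1.
Inductive step: assume the claim holds for m = p, so t_p = 3·2^(p - 1) - 2·3^p.
Then t_{p+1} = 2·t_p - 2·3^p = 2·(3·2^(p - 1) - 2·3^p) - 2·3^p = 3·2^p - 2·3^(p + 1) = 3·2^((p+1) - 1) - 2·3^(p+1),
which is the claimed formula at m = p+1.
By induction, the statement is established for all m ≥ 1.

t_m = 3·2^(m - 1) - 2·3^m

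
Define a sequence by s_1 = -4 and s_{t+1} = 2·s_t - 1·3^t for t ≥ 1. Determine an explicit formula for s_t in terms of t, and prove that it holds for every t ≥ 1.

Computing the first terms: s_1 = -4, s_2 = -11, s_3 = -31. This suggests s_t = -2^(t - 1) - 3^t.
Base case (t = 1): the formula gives -4 = -4 = s_1.
Inductive step: assume the claim holds for t = i, so s_i = -2^(i - 1) - 3^i.
Then s_{i+1} = 2·s_i - 1·3^i = 2·(-2^(i - 1) - 3^i) - 1·3^i = -2^i - 3^(i + 1) = -2^((i+1) - 1) - 3^(i+1),
which is the claimed formula at t = i+1.
By induction, the statement is established for all t ≥ 1.

s_t = -2^(t - 1) - 3^t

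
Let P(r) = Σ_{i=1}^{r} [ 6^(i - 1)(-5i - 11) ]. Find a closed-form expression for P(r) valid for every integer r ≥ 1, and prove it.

We claim P(r) = -6^r(r + 2) + 2 for all r ≥ 1.
Base step (r = 1): P(1) = -16, and the closed form gives -16. They agree.
For the inductive step, assume it holds for an arbitrary i ≥ 1, so P(i) = -6^i(i + 2) + 2.
Then P(i+1) = P(i) + (6^i(-5i - 16)) = (-6^i(i + 2) + 2) + (6^i(-5i - 16)).
Simplifying, P(i+1) = -6·6^i·i - 18·6^i + 2 = -6^(i+1)((i+1) + 2) + 2,
which is the closed form with r = i+1.
By the principle of mathematical induction, the result holds for all r ≥ 1.

P(r) = -6^r(r + 2) + 2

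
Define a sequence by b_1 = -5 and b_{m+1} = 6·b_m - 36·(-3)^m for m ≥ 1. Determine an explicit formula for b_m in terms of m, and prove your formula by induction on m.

b_m = 4(-3)^m + 7·6^(m - 1)

Computing the first terms: b_1 = -5, b_2 = 78, b_3 = 144. This suggests b_m = 4(-3)^m + 7·6^(m - 1).
When m = 1: the formula gives -5 = -5 = b_1.
For the inductive step, assume it holds for an arbitrary r ≥ 1, so b_r = 4(-3)^r + 7·6^(r - 1).
Then b_{r+1} = 6·b_r - 36·(-3)^r = 6·(4(-3)^r + 7·6^(r - 1)) - 36·(-3)^r = 4(-3)^(r + 1) + 7·6^r = 4(-3)^(r+1) + 7·6^((r+1) - 1),
which is the claimed formula at m = r+1.
This completes the induction.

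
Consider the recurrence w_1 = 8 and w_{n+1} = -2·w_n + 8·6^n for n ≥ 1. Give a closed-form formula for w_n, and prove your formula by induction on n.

Computing the first terms: w_1 = 8, w_2 = 32, w_3 = 224. This suggests w_n = -(-2)^n + 6^n.
Base case (n = 1): the formula gives 8 = 8 = w_1.
Suppose the result is true for n = p, so w_p = -(-2)^p + 6^p.
Then w_{p+1} = -2·w_p + 8·6^p = -2·(-(-2)^p + 6^p) + 8·6^p = -(-2)^(p + 1) + 6^(p + 1),
which is the claimed formula at n = p+1.
By the principle of mathematical induction, the result holds for all n ≥ 1.

w_n = -(-2)^n + 6^n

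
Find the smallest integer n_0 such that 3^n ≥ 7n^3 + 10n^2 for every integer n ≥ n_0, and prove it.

n_0 = 8

At n = 7: 2187 < 2891, so the inequality fails and n_0 ≥ 8. We prove 3^n ≥ 7n^3 + 10n^2 for all n ≥ 8.
Base step (n = 8): 3^n = 6561 and 7n^3 + 10n^2 = 4224, so 6561 ≥ 4224.
Inductive step: assume the claim holds for n = k, so 3^k ≥ 7k^3 + 10k^2.
Then 3^(k + 1) = 3·(3^k) ≥ 3·(7k^3 + 10k^2).
Also, for k ≥ 8 we have 3·(7k^3 + 10k^2) ≥ 7(k+1)^3 + 10(k+1)^2, since 3·(7k^3 + 10k^2) − (7(k+1)^3 + 10(k+1)^2) = 14k^3 - k^2 - 41k - 17, which is nonnegative for all k ≥ 8.
Combining, 3^(k + 1) ≥ 7(k+1)^3 + 10(k+1)^2.
By the principle of mathematical induction, the result holds for all n ≥ 8.
Hence the smallest such n_0 is 8.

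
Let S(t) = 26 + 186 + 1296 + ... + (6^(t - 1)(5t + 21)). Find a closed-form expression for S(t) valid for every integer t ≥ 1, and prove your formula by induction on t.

We claim S(t) = 6^t(t + 4) - 4 for all t ≥ 1.
For the base case t = 1: S(1) = 26, and the closed form gives 26. They agree.
For the inductive step, assume it holds for an arbitrary i ≥ 1, so S(i) = 6^i(i + 4) - 4.
Then S(i+1) = S(i) + (6^i(5i + 26)) = (6^i(i + 4) - 4) + (6^i(5i + 26)).
Simplifying, S(i+1) = 6·6^i·i + 30·6^i - 4 = 6^(i+1)((i+1) + 4) - 4,
which is the closed form with t = i+1.
By induction, the statement is established for all t ≥ 1.

S(t) = 6^t(t + 4) - 4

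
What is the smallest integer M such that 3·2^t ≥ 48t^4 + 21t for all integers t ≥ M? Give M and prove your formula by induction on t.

M = 22

At t = 21: 6291456 < 9335529, so the inequality fails and M ≥ 22. We prove 3·2^t ≥ 48t^4 + 21t for all t ≥ 22.
For the base case t = 22: 3·2^t = 12582912 and 48t^4 + 21t = 11244750, so 12582912 ≥ 11244750.
Suppose the result is true for t = i, so 3·2^i ≥ 48i^4 + 21i.
Then 3·2^(i + 1) = 2·(3·2^i) ≥ 2·(48i^4 + 21i).
Also, for i ≥ 22 we have 2·(48i^4 + 21i) ≥ 48(i+1)^4 + 21(i+1), since 2·(48i^4 + 21i) − (48(i+1)^4 + 21(i+1)) = 48i^4 - 192i^3 - 288i^2 - 171i - 69, which is nonnegative for all i ≥ 22.
Combining, 3·2^(i + 1) ≥ 48(i+1)^4 + 21(i+1).
Hence, by induction on t, the claim holds for every t ≥ 22.
Hence the smallest such M is 22.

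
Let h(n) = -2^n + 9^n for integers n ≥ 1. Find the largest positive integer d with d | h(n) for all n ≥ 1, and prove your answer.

d = 7

Computing the first values: h(1) = 7 and h(2) = 77; gcd(7, 77) = 7, so d ≤ 7.
We prove 7 | -2^n + 9^n for all n ≥ 1 by induction on n.
Base step (n = 1): h(1) = 7 = 7·(1), so 7 | h(1).
Inductive step: assume the claim holds for n = r, i.e. 7 | h(r). Then
9^{r+1} − 2^{r+1} = 9·9^r − 2·2^r = 9·(9^r − 2^r) + (7)·2^r. The first term is divisible by 7 by the inductive hypothesis, and the second term (7)·2^r is divisible by 7 since 7 | 7. Hence 7 | h(r+1).
This completes the induction.
Therefore the largest such d is 7.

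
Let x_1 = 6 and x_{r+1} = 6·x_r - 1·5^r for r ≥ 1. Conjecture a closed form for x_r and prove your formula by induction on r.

x_r = 5^r + 6^(r - 1)

Computing the first terms: x_1 = 6, x_2 = 31, x_3 = 161. This suggests x_r = 5^r + 6^(r - 1).
Base step (r = 1): the formula gives 6 = 6 = x_1.
For the inductive step, assume it holds for an arbitrary m ≥ 1, so x_m = 5^m + 6^(m - 1).
Then x_{m+1} = 6·x_m - 1·5^m = 6·(5^m + 6^(m - 1)) - 1·5^m = 5^(m + 1) + 6^m = 5^(m+1) + 6^((m+1) - 1),
which is the claimed formula at r = m+1.
This completes the induction.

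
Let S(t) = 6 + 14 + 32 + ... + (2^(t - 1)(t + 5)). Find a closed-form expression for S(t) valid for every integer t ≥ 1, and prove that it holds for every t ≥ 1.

S(t) = 2^t(t + 4) - 4

We claim S(t) = 2^t(t + 4) - 4 for all t ≥ 1.
For the base case t = 1: S(1) = 6, and the closed form gives 6. They agree.
Suppose the result is true for t = k, so S(k) = 2^k(k + 4) - 4.
Then S(k+1) = S(k) + (2^k(k + 6)) = (2^k(k + 4) - 4) + (2^k(k + 6)).
Simplifying, S(k+1) = 2·2^k·k + 10·2^k - 4 = 2^(k+1)((k+1) + 4) - 4,
which is the closed form with t = k+1.
This completes the induction.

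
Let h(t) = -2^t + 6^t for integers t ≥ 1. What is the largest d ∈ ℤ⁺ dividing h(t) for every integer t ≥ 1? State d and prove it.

d = 4

Computing the first values: h(1) = 4 and h(2) = 32; gcd(4, 32) = 4, so d ≤ 4.
We prove 4 | -2^t + 6^t for all t ≥ 1 by induction on t.
When t = 1: h(1) = 4 = 4·(1), so 4 | h(1).
Suppose the result is true for t = p, i.e. 4 | h(p). Then
6^{p+1} − 2^{p+1} = 6·6^p − 2·2^p = 6·(6^p − 2^p) + (4)·2^p. The first term is divisible by 4 by the inductive hypothesis, and the second term (4)·2^p is divisible by 4 since 4 | 4. Hence 4 | h(p+1).
This completes the induction.
Therefore the largest such d is 4.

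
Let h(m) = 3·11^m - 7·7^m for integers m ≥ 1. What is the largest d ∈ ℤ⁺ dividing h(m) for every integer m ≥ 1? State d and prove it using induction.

Computing the first values: h(1) = -16 and h(2) = 20; gcd(-16, 20) = 4, so d ≤ 4.
We prove 4 | 3·11^m - 7·7^m for all m ≥ 1 by induction on m.
For the base case m = 1: h(1) = -16 = 4·(-4), so 4 | h(1).
Suppose the result is true for m = k, i.e. 4 | h(k). Then
h(k+1) − 11·h(k) = (3·11^(k+1) - 7·7^(k+1)) − 11·(3·11^k - 7·7^k) = (-7)·7^k·(7 − 11) = (28)·7^k. Since 4 | h(k) by the inductive hypothesis, 4 | 11·h(k); and 4 | 28 since 28 = 4·7. Therefore 4 | h(k+1).
By the principle of mathematical induction, the result holds for all m ≥ 1.
Therefore the largest such d is 4.

d = 4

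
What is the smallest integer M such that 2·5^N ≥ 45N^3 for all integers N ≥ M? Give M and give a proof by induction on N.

At N = 4: 1250 < 2880, so the inequality fails and M ≥ 5. We prove 2·5^N ≥ 45N^3 for all N ≥ 5.
When N = 5: 2·5^N = 6250 and 45N^3 = 5625, so 6250 ≥ 5625.
For the inductive step, assume it holds for an arbitrary i ≥ 5, so 2·5^i ≥ 45i^3.
Then 2·5^(i + 1) = 5·(2·5^i) ≥ 5·(45i^3).
Also, for i ≥ 5 we have 5·(45i^3) ≥ 45(i+1)^3, since 5 ≥ (1 + 1/i)^3 for all i ≥ 5.
Combining, 2·5^(i + 1) ≥ 45(i+1)^3.
Hence, by induction on N, the claim holds for every N ≥ 5.
Hence the smallest such M is 5.

M = 5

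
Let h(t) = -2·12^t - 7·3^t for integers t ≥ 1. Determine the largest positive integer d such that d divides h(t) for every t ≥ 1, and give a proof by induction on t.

d = 9

Computing the first values: h(1) = -45 and h(2) = -351; gcd(-45, -351) = 9, so d ≤ 9.
We prove 9 | -2·12^t - 7·3^t for all t ≥ 1 by induction on t.
Base case (t = 1): h(1) = -45 = 9·(-5), so 9 | h(1).
For the inductive step, assume it holds for an arbitrary j ≥ 1, i.e. 9 | h(j). Then
h(j+1) − 12·h(j) = (-2·12^(j+1) - 7·3^(j+1)) − 12·(-2·12^j - 7·3^j) = (-7)·3^j·(3 − 12) = (63)·3^j. Since 9 | h(j) by the inductive hypothesis, 9 | 12·h(j); and 9 | 63 since 63 = 9·7. Therefore 9 | h(j+1).
This completes the induction.
Therefore the largest such d is 9.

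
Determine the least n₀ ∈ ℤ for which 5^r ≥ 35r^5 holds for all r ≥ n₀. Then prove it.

n₀ = 10

At r = 9: 1953125 < 2066715, so the inequality fails and n₀ ≥ 10. We prove 5^r ≥ 35r^5 for all r ≥ 10.
When r = 10: 5^r = 9765625 and 35r^5 = 3500000, so 9765625 ≥ 3500000.
For the inductive step, assume it holds for an arbitrary m ≥ 10, so 5^m ≥ 35m^5.
Then 5^(m + 1) = 5·(5^m) ≥ 5·(35m^5).
Also, for m ≥ 10 we have 5·(35m^5) ≥ 35(m+1)^5, since 5 ≥ (1 + 1/m)^5 for all m ≥ 10.
Combining, 5^(m + 1) ≥ 35(m+1)^5.
Hence, by induction on r, the claim holds for every r ≥ 10.
Hence the smallest such n₀ is 10.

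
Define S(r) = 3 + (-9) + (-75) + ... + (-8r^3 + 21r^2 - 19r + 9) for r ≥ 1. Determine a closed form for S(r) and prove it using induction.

S(r) = -r(2r^3 - 3r^2 + r - 3)

We claim S(r) = -r(2r^3 - 3r^2 + r - 3) for all r ≥ 1.
For the base case r = 1: S(1) = 3, and the closed form gives 3. They agree.
Suppose the result is true for r = m, so S(m) = m(-2m^3 + 3m^2 - m + 3).
Then S(m+1) = S(m) + (-8m^3 - 3m^2 - m + 3) = (m(-2m^3 + 3m^2 - m + 3)) + (-8m^3 - 3m^2 - m + 3).
Simplifying, S(m+1) = -(m + 1)(2m^3 + 3m^2 + m - 3) = -(m+1)(2(m+1)^3 - 3(m+1)^2 + (m+1) - 3),
which is the closed form with r = m+1.
By the principle of mathematical induction, the result holds for all r ≥ 1.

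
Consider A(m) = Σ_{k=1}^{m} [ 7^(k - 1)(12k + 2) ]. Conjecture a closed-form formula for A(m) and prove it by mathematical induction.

A(m) = 2·7^m·m

We claim A(m) = 2·7^m·m for all m ≥ 1.
Base step (m = 1): A(1) = 14, and the closed form gives 14. They agree.
Inductive step: suppose the statement holds for some k ≥ 1, so A(k) = 2·7^k·k.
Then A(k+1) = A(k) + (7^k(12k + 14)) = (2·7^k·k) + (7^k(12k + 14)).
Simplifying, A(k+1) = 14·7^k(k + 1) = 2·7^(k+1)·(k+1),
which is the closed form with m = k+1.
By the principle of mathematical induction, the result holds for all m ≥ 1.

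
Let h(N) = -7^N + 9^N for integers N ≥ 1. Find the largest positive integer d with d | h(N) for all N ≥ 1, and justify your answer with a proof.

Computing the first values: h(1) = 2 and h(2) = 32; gcd(2, 32) = 2, so d ≤ 2.
We prove 2 | -7^N + 9^N for all N ≥ 1 by induction on N.
Base step (N = 1): h(1) = 2 = 2·(1), so 2 | h(1).
Suppose the result is true for N = k, i.e. 2 | h(k). Then
9^{k+1} − 7^{k+1} = 9·9^k − 7·7^k = 9·(9^k − 7^k) + (2)·7^k. The first term is divisible by 2 by the inductive hypothesis, and the second term (2)·7^k is divisible by 2 since 2 | 2. Hence 2 | h(k+1).
By induction, the statement is established for all N ≥ 1.
Therefore the largest such d is 2.

d = 2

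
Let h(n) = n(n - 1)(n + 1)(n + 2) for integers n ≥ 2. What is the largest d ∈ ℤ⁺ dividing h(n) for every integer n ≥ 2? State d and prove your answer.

Computing the first values: h(2) = 24 and h(3) = 120; gcd(24, 120) = 24, so d ≤ 24.
We prove 24 | n(n - 1)(n + 1)(n + 2) for all n ≥ 2 by induction on n.
Base step (n = 2): h(2) = 24 = 24·(1), so 24 | h(2).
Inductive step: suppose the statement holds for some p ≥ 2, i.e. 24 | h(p). Then
h(p+1) − h(p) = p·(p+1)·(p+2)·(p+3) − (p-1)·p·(p+1)·(p+2) = p·(p+1)·(p+2)·[(p+3) − (p-1)] = 4·p·(p+1)·(p+2). The product of 3 consecutive integers is divisible by (3)! = 6, so h(p+1) − h(p) is divisible by 4·6 = 24. By the inductive hypothesis 24 | h(p), hence 24 | h(p+1).
By induction, the statement is established for all n ≥ 2.
Therefore the largest such d is 24.

d = 24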